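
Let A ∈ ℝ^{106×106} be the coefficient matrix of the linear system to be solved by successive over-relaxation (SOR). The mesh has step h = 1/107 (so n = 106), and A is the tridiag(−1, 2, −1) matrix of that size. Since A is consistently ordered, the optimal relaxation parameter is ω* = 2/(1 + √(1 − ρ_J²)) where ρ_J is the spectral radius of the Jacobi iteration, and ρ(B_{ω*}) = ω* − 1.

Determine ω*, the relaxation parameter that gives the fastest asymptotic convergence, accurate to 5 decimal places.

n=106: λ(B_J) = 1 − λ(A)/2 = cos(kπ/107); k=1 gives ρ_J = 0.99957.
√(1 − cos²(π/107)) = sin(π/107) ≈ 0.029356.
ω* = 2 / (1 + 0.029356) = 2 / 1.029356 ≈ 1.94296.
Hence ρ(B_{ω*}) = 1.94296 − 1 = 0.94296.

ω* = 1.94296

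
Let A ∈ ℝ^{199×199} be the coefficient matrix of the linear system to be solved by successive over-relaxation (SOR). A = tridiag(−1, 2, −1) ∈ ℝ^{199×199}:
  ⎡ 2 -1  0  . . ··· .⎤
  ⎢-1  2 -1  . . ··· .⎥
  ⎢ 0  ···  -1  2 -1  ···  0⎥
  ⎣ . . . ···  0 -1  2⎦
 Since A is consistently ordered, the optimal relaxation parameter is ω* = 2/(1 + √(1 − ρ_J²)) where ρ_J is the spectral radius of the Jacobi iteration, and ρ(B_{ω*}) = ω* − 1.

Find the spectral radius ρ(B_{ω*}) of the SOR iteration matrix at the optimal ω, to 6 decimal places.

ρ_SOR = 0.969071

[ρ_J] n=199: ρ(B_J) = cos(π/(n+1)) = cos(π/200) = 0.999877.
root = sin(π/200) = 0.0157073  (since 1−cos² = sin²).
ω* = 2 / (1 + 0.0157073) = 2 / 1.0157073 ≈ 1.969071.
[ρ_SOR] ω* − 1 = 0.969071.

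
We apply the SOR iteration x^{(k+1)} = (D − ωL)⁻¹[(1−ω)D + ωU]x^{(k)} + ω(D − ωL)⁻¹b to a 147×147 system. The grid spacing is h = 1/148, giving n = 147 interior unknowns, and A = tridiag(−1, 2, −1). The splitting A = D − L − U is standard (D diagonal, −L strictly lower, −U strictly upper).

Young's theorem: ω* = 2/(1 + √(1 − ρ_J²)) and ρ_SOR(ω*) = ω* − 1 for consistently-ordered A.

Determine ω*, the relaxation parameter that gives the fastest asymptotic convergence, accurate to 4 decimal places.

½·tridiag(1,0,1) at n=147: λ_k = cos(kπ/148); max |λ| at k=1 ⇒ ρ_J = cos(π/148) ≈ 0.9998.
root = sin(π/148) = 0.02123  (since 1−cos² = sin²).
[ω*] 2 ÷ (1 + 0.02123) = 2 ÷ 1.02123 = 1.9584.
ρ_SOR = ω* − 1 ≈ 0.9584.

ω* = 1.9584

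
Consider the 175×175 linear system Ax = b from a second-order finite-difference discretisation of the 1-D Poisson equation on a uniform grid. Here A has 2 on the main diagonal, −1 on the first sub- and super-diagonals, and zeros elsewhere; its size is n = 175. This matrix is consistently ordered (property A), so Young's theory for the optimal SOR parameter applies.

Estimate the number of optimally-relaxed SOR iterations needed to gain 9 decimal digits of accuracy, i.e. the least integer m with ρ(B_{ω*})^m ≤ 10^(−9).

½·tridiag(1,0,1) at n=175: λ_k = cos(kπ/176); max |λ| at k=1 ⇒ ρ_J = cos(π/176) ≈ 0.9998407.
√(1 − cos²(π/176)) = sin(π/176) ≈ 0.0178490.
[ω*] 2 ÷ (1 + 0.0178490) = 2 ÷ 1.0178490 = 1.9649280.
and ρ(B_{ω*}) = 1.9649280 − 1 = 0.9649280.
(0.9649280)^m ≤ 10^{−9}  ⇒  m·ln(0.9649280) ≤ −9·ln10  ⇒  m ≥ 580.455  ⇒  m = 581

m = 581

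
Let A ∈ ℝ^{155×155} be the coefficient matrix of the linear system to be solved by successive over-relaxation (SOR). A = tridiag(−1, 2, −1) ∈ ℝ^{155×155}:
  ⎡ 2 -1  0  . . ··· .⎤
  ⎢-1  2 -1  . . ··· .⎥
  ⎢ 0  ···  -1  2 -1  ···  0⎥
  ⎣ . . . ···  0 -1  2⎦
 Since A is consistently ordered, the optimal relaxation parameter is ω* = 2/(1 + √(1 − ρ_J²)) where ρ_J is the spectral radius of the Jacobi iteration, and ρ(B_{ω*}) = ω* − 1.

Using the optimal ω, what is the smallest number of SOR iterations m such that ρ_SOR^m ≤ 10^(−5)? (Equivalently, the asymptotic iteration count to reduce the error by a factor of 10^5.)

m = 286

ρ_J = max_k |cos(kπ/156)| = cos(π/156) = 0.9997972
√(1−ρ_J²) = |sin(π/156)| = 0.0201371
Then 2/(1+√(1−ρ_J²)) = 2/(1+0.0201371); ω* = 2/1.0201371 = 1.9605208.
ρ_SOR = ω* − 1 = 1.9605208 − 1 = 0.9605208.
ρ_SOR^m ≤ 10^(−5) ⇔ m ≥ 5·ln10/(−ln 0.9605208) = 11.5129/0.0402796 = 285.825; m = ⌈285.825⌉ = 286.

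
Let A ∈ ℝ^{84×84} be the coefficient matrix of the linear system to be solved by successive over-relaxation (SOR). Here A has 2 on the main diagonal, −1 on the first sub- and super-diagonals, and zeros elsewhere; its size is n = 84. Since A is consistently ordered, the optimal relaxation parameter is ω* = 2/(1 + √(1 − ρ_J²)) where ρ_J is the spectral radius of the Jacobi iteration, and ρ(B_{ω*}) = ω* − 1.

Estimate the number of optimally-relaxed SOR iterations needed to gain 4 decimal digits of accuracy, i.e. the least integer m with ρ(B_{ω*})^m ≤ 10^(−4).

n=84: λ(B_J) = 1 − λ(A)/2 = cos(kπ/85); k=1 gives ρ_J = 0.9993171.
root = sin(π/85) = 0.0369515  (since 1−cos² = sin²).
So ω* = 2/1.0369515 = 1.9287305 (Young).
and ρ(B_{ω*}) = 1.9287305 − 1 = 0.9287305.
For 4 digits: m = 4·ln10 / (−ln 0.9287305) = 9.21034/0.0739367 = 124.571; round up → m = 125.

m = 125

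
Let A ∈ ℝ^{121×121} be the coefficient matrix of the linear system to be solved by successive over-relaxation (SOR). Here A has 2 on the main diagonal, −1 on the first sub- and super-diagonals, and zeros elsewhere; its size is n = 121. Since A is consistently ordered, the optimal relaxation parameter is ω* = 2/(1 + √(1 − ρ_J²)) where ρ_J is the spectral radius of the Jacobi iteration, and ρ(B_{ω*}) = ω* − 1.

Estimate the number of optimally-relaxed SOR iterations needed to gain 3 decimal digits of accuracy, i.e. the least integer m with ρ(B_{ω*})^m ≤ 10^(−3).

m = 135

n=121: λ(B_J) = 1 − λ(A)/2 = cos(kπ/122); k=1 gives ρ_J = 0.9996685.
√(1 − cos²(π/122)) = sin(π/122) ≈ 0.0257479.
Young: ω* = 2/(1+√(1−ρ_J²)) = 2/(1+0.0257479) = 2/1.0257479 = 1.9497968.
and ρ(B_{ω*}) = 1.9497968 − 1 = 0.9497968.
3·ln10 = 6.90776; −ln(0.9497968) = 0.0515072; m = ⌈6.90776/0.0515072⌉ = ⌈134.113⌉ = 135.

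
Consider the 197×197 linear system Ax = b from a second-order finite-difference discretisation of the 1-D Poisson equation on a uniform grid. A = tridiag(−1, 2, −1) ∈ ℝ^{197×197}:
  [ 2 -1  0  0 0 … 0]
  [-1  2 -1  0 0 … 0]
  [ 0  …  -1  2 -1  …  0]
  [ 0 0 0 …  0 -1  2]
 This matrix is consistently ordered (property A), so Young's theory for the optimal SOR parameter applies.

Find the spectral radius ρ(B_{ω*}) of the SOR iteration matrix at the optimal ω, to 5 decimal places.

ρ_SOR = 0.96876

[ρ_J] n=197: ρ(B_J) = cos(π/(n+1)) = cos(π/198) = 0.99987.
root = sin(π/198) = 0.015866  (since 1−cos² = sin²).
ω* = 2/(1+0.015866) = 1.96876
[ρ_SOR] ω* − 1 = 0.96876.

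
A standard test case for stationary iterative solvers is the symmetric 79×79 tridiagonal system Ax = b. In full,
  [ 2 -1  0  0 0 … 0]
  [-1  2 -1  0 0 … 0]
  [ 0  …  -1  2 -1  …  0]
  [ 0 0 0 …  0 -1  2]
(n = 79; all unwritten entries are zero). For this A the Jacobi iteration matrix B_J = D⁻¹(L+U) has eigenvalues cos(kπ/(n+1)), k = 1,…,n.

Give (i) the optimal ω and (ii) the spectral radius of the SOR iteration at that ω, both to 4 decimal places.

n=79: λ(B_J) = 1 − λ(A)/2 = cos(kπ/80); k=1 gives ρ_J = 0.9992.
√(1 − cos²(π/80)) = sin(π/80) ≈ 0.03926.
ω* = 2/(1+0.03926) = 1.9244
and ρ(B_{ω*}) = 1.9244 − 1 = 0.9244.

ω* = 1.9244, ρ_SOR = 0.9244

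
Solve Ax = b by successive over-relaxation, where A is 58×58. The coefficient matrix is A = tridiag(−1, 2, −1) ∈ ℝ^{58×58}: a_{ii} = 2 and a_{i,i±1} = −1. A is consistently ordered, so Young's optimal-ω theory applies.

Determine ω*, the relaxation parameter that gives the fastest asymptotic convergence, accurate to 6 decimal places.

ω* = 1.898935

n=58: λ(B_J) = 1 − λ(A)/2 = cos(kπ/59); k=1 gives ρ_J = 0.998583.
√(1−ρ_J²) simplifies to sin(π/59) = 0.0532222.
Then 2/(1+√(1−ρ_J²)) = 2/(1+0.0532222); ω* = 2/1.0532222 = 1.898935.
At ω = 1.898935 every |λ(B_ω)| = ω−1, so ρ_SOR = 0.898935.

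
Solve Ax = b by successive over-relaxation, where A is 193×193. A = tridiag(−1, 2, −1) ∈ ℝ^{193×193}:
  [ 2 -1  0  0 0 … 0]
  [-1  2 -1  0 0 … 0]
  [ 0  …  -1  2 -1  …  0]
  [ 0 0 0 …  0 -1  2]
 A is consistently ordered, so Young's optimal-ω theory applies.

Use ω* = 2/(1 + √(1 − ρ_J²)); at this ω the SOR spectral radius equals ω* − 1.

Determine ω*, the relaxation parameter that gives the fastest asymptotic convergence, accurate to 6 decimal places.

½·tridiag(1,0,1) at n=193: λ_k = cos(kπ/194); max |λ| at k=1 ⇒ ρ_J = cos(π/194) ≈ 0.999869.
1 − cos²(π/194) = sin²(π/194) ⇒ √(1−ρ_J²) = sin(π/194) = 0.0161931.
ω* = 2/(1+0.0161931) = 1.968130
and ρ(B_{ω*}) = 1.968130 − 1 = 0.968130.

ω* = 1.968130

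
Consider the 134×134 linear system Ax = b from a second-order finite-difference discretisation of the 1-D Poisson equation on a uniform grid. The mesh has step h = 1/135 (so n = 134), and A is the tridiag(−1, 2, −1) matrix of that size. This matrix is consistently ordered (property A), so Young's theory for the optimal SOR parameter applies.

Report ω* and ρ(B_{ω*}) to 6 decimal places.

B_J for the 134×134 system has eigenvalues cos(kπ/135); ρ_J = cos(π/135) = 0.999729.
1 − cos²(π/135) = sin²(π/135) ⇒ √(1−ρ_J²) = sin(π/135) = 0.0232690.
ω* = 2/(1 + 0.0232690) = 2/1.0232690 = 1.954520.
ρ_SOR = ω* − 1 ≈ 0.954520.

ω* = 1.954520, ρ_SOR = 0.954520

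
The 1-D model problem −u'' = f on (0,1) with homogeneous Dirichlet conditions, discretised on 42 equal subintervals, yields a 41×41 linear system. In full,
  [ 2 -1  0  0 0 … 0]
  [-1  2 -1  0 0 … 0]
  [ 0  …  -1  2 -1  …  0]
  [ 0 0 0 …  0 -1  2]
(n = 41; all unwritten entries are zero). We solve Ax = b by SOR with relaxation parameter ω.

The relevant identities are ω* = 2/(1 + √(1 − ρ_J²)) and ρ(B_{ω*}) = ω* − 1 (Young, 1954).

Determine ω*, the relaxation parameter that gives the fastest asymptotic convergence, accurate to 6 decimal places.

n=41: λ(B_J) = 1 − λ(A)/2 = cos(kπ/42); k=1 gives ρ_J = 0.997204.
1 − cos²(π/42) = sin²(π/42) ⇒ √(1−ρ_J²) = sin(π/42) = 0.0747301.
ω* = 2 / (1 + 0.0747301) = 2 / 1.0747301 ≈ 1.860932.
ρ_SOR = ω* − 1 = 1.860932 − 1 = 0.860932.

ω* = 1.860932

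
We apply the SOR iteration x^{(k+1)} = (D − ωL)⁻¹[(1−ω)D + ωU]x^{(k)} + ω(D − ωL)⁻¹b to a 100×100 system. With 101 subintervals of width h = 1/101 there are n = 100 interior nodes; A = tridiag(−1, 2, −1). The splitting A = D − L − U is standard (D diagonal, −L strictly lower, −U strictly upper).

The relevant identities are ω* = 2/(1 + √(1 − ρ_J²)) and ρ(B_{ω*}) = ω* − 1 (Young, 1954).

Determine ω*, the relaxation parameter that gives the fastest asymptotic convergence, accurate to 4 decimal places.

ω* = 1.9397

[ρ_J] n=100: ρ(B_J) = cos(π/(n+1)) = cos(π/101) = 0.9995.
1 − cos²(π/101) = sin²(π/101) ⇒ √(1−ρ_J²) = sin(π/101) = 0.03110.
ω* = 2/(1+0.03110) = 1.9397
At ω = 1.9397 every |λ(B_ω)| = ω−1, so ρ_SOR = 0.9397.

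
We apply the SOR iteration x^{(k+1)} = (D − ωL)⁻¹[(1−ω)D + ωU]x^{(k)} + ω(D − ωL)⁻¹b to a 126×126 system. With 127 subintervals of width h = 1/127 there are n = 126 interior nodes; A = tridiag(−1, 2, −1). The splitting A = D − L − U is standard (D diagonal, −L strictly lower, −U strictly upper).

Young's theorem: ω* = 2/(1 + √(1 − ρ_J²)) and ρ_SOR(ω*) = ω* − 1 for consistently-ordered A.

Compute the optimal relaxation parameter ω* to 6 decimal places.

ω* = 1.951725

spectrum of D⁻¹(L+U) = {cos(kπ/127) : 1≤k≤126}; ρ_J = cos(π/127) = 0.999694.
1 − cos²(π/127) = sin²(π/127) ⇒ √(1−ρ_J²) = sin(π/127) = 0.0247344.
Young: ω* = 2/(1+√(1−ρ_J²)) = 2/(1+0.0247344) = 2/1.0247344 = 1.951725.
Hence ρ(B_{ω*}) = 1.951725 − 1 = 0.951725.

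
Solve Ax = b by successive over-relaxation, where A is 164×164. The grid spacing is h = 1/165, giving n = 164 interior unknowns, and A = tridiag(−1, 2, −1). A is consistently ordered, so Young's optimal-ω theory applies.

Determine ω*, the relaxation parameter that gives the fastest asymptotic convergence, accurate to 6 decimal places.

With n=164, ρ(Jacobi) = cos(π/165) = 0.999819.
√(1−ρ_J²) simplifies to sin(π/165) = 0.0190388.
ω* = 2 / (1 + 0.0190388) = 2 / 1.0190388 ≈ 1.962634.
[ρ_SOR] ω* − 1 = 0.962634.

ω* = 1.962634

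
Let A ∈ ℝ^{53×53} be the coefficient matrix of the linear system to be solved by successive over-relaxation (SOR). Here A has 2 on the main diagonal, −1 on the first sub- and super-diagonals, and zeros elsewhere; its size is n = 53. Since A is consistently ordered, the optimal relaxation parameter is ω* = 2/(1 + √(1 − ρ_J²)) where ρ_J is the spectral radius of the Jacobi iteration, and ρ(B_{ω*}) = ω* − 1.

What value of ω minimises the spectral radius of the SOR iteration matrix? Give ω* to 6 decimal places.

ω* = 1.890100

spectrum of D⁻¹(L+U) = {cos(kπ/54) : 1≤k≤53}; ρ_J = cos(π/54) = 0.998308.
√(1−ρ_J²) = |sin(π/54)| = 0.0581448
ω* = 2/(1 + 0.0581448) = 2/1.0581448 = 1.890100.
At ω = 1.890100 every |λ(B_ω)| = ω−1, so ρ_SOR = 0.890100.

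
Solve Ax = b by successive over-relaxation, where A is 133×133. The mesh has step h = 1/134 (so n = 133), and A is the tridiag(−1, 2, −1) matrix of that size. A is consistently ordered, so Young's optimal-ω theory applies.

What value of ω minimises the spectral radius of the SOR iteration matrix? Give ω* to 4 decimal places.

n=133: λ(B_J) = 1 − λ(A)/2 = cos(kπ/134); k=1 gives ρ_J = 0.9997.
√(1−ρ_J²) = |sin(π/134)| = 0.02344
ω* = 2 / (1 + 0.02344) = 2 / 1.02344 ≈ 1.9542.
ρ(B_{ω*}) = ω*−1 = 0.9542

ω* = 1.9542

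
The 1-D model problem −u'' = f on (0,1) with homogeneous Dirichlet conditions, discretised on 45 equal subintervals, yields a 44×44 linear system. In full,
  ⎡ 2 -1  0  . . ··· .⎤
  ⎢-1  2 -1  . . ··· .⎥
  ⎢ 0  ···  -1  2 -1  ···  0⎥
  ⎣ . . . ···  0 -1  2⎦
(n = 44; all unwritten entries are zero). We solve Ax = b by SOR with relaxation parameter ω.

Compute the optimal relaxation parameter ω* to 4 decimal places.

ρ_J = max_k |cos(kπ/45)| = cos(π/45) = 0.9976
√(1−ρ_J²) = |sin(π/45)| = 0.06976
ω* = 2 / (1 + 0.06976) = 2 / 1.06976 ≈ 1.8696.
[ρ_SOR] ω* − 1 = 0.8696.

ω* = 1.8696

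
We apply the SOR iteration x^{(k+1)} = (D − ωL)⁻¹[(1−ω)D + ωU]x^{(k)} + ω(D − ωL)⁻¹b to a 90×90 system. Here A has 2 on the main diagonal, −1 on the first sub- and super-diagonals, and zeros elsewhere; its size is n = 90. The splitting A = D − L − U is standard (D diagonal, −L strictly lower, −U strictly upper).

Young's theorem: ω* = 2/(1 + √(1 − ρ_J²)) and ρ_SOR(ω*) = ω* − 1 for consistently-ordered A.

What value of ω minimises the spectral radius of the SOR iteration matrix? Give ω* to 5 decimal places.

B_J for the 90×90 system has eigenvalues cos(kπ/91); ρ_J = cos(π/91) = 0.99940.
√(1−ρ_J²) = |sin(π/91)| = 0.034516
ω* = 2 / (1 + 0.034516) = 2 / 1.034516 ≈ 1.93327.
At ω = 1.93327 every |λ(B_ω)| = ω−1, so ρ_SOR = 0.93327.

ω* = 1.93327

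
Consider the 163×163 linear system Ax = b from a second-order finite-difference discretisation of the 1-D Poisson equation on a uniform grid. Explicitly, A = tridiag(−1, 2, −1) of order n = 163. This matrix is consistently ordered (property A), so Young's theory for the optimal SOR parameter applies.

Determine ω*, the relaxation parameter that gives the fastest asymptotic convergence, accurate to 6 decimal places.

[ρ_J] n=163: ρ(B_J) = cos(π/(n+1)) = cos(π/164) = 0.999817.
root = sin(π/164) = 0.0191549  (since 1−cos² = sin²).
Then 2/(1+√(1−ρ_J²)) = 2/(1+0.0191549); ω* = 2/1.0191549 = 1.962410.
ρ(B_{ω*}) = ω*−1 = 0.962410

ω* = 1.962410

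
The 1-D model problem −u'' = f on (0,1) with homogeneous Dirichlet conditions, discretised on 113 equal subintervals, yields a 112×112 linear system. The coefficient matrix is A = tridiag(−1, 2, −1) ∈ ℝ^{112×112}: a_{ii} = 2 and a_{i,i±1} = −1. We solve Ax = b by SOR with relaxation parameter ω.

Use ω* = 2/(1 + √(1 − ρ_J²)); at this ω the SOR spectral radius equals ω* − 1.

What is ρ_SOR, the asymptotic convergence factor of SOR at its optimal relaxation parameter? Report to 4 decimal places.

ρ_SOR = 0.9459

n=112: λ(B_J) = 1 − λ(A)/2 = cos(kπ/113); k=1 gives ρ_J = 0.9996.
1 − cos²(π/113) = sin²(π/113) ⇒ √(1−ρ_J²) = sin(π/113) = 0.02780.
ω* = 2/(1 + 0.02780) = 2/1.02780 = 1.9459.
At ω = 1.9459 every |λ(B_ω)| = ω−1, so ρ_SOR = 0.9459.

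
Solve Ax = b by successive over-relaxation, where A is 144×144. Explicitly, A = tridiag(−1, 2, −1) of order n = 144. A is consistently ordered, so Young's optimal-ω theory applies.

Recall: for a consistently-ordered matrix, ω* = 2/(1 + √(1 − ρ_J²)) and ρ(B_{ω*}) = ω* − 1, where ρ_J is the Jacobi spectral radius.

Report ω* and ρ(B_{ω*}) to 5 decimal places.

[ρ_J] n=144: ρ(B_J) = cos(π/(n+1)) = cos(π/145) = 0.99977.
root = sin(π/145) = 0.021664  (since 1−cos² = sin²).
ω* = 2/(1 + 0.021664) = 2/1.021664 = 1.95759.
ρ_SOR = ω* − 1 ≈ 0.95759.

ω* = 1.95759, ρ_SOR = 0.95759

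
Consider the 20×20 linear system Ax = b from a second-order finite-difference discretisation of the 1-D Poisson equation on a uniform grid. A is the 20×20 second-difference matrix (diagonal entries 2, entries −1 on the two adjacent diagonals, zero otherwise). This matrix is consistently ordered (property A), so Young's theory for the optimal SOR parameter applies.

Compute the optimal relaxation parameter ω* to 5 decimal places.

ω* = 1.74058

spectrum of D⁻¹(L+U) = {cos(kπ/21) : 1≤k≤20}; ρ_J = cos(π/21) = 0.98883.
1 − cos²(π/21) = sin²(π/21) ⇒ √(1−ρ_J²) = sin(π/21) = 0.149042.
Then 2/(1+√(1−ρ_J²)) = 2/(1+0.149042); ω* = 2/1.149042 = 1.74058.
At ω = 1.74058 every |λ(B_ω)| = ω−1, so ρ_SOR = 0.74058.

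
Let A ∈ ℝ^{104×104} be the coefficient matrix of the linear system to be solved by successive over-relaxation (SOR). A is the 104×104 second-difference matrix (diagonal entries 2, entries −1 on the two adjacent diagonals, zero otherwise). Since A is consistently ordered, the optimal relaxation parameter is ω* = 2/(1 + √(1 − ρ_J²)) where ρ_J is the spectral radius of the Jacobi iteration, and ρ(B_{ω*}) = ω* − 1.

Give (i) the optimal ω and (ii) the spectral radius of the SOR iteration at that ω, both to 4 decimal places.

ω* = 1.9419, ρ_SOR = 0.9419

½·tridiag(1,0,1) at n=104: λ_k = cos(kπ/105); max |λ| at k=1 ⇒ ρ_J = cos(π/105) ≈ 0.9996.
1 − cos²(π/105) = sin²(π/105) ⇒ √(1−ρ_J²) = sin(π/105) = 0.02992.
ω* = 2/(1+0.02992) = 1.9419
Hence ρ(B_{ω*}) = 1.9419 − 1 = 0.9419.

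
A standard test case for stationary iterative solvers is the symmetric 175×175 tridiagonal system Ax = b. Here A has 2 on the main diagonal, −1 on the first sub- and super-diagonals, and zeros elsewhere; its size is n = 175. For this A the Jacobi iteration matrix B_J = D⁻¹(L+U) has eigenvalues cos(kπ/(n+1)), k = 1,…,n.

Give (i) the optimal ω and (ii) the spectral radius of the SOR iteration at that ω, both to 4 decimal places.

ω* = 1.9649, ρ_SOR = 0.9649

n=175: λ(B_J) = 1 − λ(A)/2 = cos(kπ/176); k=1 gives ρ_J = 0.9998.
√(1−ρ_J²) simplifies to sin(π/176) = 0.01785.
ω* = 2/(1+0.01785) = 1.9649
ρ_SOR = ω* − 1 = 1.9649 − 1 = 0.9649.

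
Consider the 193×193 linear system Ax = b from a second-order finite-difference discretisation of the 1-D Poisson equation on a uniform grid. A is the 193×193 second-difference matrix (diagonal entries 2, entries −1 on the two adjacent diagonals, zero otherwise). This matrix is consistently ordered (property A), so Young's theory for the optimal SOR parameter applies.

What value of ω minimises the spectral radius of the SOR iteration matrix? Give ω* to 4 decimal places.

n=193: λ(B_J) = 1 − λ(A)/2 = cos(kπ/194); k=1 gives ρ_J = 0.9999.
root = sin(π/194) = 0.01619  (since 1−cos² = sin²).
[ω*] 2 ÷ (1 + 0.01619) = 2 ÷ 1.01619 = 1.9681.
ρ_SOR = ω* − 1 = 1.9681 − 1 = 0.9681.

ω* = 1.9681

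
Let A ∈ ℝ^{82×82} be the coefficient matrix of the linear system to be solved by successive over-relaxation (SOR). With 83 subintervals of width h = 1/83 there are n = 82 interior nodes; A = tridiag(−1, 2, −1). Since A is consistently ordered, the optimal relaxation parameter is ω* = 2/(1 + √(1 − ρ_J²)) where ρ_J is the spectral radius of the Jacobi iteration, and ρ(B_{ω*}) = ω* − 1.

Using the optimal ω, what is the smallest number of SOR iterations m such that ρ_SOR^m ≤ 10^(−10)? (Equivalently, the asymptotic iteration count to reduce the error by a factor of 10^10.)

m = 305

spectrum of D⁻¹(L+U) = {cos(kπ/83) : 1≤k≤82}; ρ_J = cos(π/83) = 0.9992838.
√(1−ρ_J²) simplifies to sin(π/83) = 0.0378415.
ω* = 2 / (1 + 0.0378415) = 2 / 1.0378415 ≈ 1.9270765.
Hence ρ(B_{ω*}) = 1.9270765 − 1 = 0.9270765.
ρ_SOR^m ≤ 10^(−10) ⇔ m ≥ 10·ln10/(−ln 0.9270765) = 23.0259/0.0757192 = 304.096; m = ⌈304.096⌉ = 305.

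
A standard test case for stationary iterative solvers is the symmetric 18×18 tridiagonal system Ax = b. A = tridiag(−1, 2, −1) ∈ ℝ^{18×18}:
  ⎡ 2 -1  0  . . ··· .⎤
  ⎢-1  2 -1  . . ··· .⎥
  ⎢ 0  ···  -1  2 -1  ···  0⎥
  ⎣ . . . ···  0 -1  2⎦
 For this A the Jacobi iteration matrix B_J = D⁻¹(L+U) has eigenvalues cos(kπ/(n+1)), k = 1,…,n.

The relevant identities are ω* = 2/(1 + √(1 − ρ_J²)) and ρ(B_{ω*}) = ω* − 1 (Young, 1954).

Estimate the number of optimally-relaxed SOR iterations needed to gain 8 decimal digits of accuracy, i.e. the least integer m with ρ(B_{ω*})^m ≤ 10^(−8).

spectrum of D⁻¹(L+U) = {cos(kπ/19) : 1≤k≤18}; ρ_J = cos(π/19) = 0.9863613.
√(1 − cos²(π/19)) = sin(π/19) ≈ 0.1645946.
[ω*] 2 ÷ (1 + 0.1645946) = 2 ÷ 1.1645946 = 1.7173358.
At ω = 1.7173358 every |λ(B_ω)| = ω−1, so ρ_SOR = 0.7173358.
m ≥ 8·ln10 / (−ln 0.7173358) = 55.449; smallest integer m = 56.

m = 56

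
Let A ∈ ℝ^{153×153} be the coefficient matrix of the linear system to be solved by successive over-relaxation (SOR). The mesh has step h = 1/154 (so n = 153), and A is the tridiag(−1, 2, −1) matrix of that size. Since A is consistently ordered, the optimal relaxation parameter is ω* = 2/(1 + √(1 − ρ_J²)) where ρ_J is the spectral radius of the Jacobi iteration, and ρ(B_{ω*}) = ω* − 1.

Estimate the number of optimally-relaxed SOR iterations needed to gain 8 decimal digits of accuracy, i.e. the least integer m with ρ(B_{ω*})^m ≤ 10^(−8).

m = 452

With n=153, ρ(Jacobi) = cos(π/154) = 0.9997919.
√(1 − cos²(π/154)) = sin(π/154) ≈ 0.0203985.
So ω* = 2/1.0203985 = 1.9600186 (Young).
ρ(B_{ω*}) = ω*−1 = 0.9600186
8·ln10 = 18.4207; −ln(0.9600186) = 0.0408026; m = ⌈18.4207/0.0408026⌉ = ⌈451.459⌉ = 452.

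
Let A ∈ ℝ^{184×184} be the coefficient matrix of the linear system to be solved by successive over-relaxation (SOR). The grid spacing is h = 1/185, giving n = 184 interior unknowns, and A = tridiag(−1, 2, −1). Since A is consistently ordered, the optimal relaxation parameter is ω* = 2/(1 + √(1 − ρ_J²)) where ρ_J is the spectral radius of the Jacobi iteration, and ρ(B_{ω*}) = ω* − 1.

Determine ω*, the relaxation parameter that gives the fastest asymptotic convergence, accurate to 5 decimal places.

spectrum of D⁻¹(L+U) = {cos(kπ/185) : 1≤k≤184}; ρ_J = cos(π/185) = 0.99986.
root = sin(π/185) = 0.016981  (since 1−cos² = sin²).
ω* = 2/(1 + 0.016981) = 2/1.016981 = 1.96661.
ρ_SOR = ω* − 1 ≈ 0.96661.

ω* = 1.96661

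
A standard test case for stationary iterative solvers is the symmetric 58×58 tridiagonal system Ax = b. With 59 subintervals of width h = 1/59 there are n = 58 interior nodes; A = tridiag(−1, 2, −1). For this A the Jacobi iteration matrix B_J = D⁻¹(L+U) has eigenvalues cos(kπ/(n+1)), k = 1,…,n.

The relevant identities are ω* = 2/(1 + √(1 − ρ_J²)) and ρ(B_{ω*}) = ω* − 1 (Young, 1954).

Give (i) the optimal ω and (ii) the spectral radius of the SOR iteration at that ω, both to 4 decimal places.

ρ_J = max_k |cos(kπ/59)| = cos(π/59) = 0.9986
√(1−ρ_J²) simplifies to sin(π/59) = 0.05322.
Young: ω* = 2/(1+√(1−ρ_J²)) = 2/(1+0.05322) = 2/1.05322 = 1.8989.
Hence ρ(B_{ω*}) = 1.8989 − 1 = 0.8989.

ω* = 1.8989, ρ_SOR = 0.8989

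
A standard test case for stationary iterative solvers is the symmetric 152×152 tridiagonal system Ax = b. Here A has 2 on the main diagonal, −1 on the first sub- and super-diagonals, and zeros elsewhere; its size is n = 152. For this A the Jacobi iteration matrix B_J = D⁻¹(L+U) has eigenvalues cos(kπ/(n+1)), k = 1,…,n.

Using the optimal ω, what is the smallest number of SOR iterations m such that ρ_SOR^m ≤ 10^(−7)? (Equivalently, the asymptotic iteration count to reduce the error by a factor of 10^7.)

B_J for the 152×152 system has eigenvalues cos(kπ/153); ρ_J = cos(π/153) = 0.9997892.
√(1−ρ_J²) = |sin(π/153)| = 0.0205318
ω* = 2/(1 + 0.0205318) = 2/1.0205318 = 1.9597625.
ρ(B_{ω*}) = ω*−1 = 0.9597625
For 7 digits: m = 7·ln10 / (−ln 0.9597625) = 16.1181/0.0410694 = 392.460; round up → m = 393.

m = 393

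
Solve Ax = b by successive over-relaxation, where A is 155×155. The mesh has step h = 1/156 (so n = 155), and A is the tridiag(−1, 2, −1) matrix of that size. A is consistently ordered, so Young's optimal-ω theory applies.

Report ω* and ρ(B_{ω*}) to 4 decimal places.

ω* = 1.9605, ρ_SOR = 0.9605

ρ_J = max_k |cos(kπ/156)| = cos(π/156) = 0.9998
√(1−ρ_J²) simplifies to sin(π/156) = 0.02014.
ω* = 2/(1 + 0.02014) = 2/1.02014 = 1.9605.
ρ_SOR = ω* − 1 ≈ 0.9605.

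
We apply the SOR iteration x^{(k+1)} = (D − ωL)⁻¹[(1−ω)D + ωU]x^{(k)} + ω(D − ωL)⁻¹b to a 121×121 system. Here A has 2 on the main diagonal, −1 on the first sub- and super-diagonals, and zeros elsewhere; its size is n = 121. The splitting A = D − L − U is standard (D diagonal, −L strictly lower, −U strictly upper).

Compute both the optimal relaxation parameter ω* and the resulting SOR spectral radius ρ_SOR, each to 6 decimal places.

With n=121, ρ(Jacobi) = cos(π/122) = 0.999668.
root = sin(π/122) = 0.0257479  (since 1−cos² = sin²).
Young: ω* = 2/(1+√(1−ρ_J²)) = 2/(1+0.0257479) = 2/1.0257479 = 1.949797.
ρ_SOR = ω* − 1 ≈ 0.949797.

ω* = 1.949797, ρ_SOR = 0.949797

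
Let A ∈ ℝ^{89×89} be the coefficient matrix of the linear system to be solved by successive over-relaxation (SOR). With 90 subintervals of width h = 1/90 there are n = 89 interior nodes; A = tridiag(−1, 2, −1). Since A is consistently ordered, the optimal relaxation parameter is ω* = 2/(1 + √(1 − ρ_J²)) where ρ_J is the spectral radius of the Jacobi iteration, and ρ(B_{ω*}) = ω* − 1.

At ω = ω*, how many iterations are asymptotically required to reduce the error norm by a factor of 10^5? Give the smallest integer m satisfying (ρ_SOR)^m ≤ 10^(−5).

spectrum of D⁻¹(L+U) = {cos(kπ/90) : 1≤k≤89}; ρ_J = cos(π/90) = 0.9993908.
√(1−ρ_J²) = |sin(π/90)| = 0.0348995
ω* = 2/(1+0.0348995) = 1.9325548
Hence ρ(B_{ω*}) = 1.9325548 − 1 = 0.9325548.
Need (0.9325548)^m ≤ 10^(−5): m ≥ 5·ln10/|ln 0.9325548| = 11.5129/0.0698274 = 164.877 ⇒ m = 165.

m = 165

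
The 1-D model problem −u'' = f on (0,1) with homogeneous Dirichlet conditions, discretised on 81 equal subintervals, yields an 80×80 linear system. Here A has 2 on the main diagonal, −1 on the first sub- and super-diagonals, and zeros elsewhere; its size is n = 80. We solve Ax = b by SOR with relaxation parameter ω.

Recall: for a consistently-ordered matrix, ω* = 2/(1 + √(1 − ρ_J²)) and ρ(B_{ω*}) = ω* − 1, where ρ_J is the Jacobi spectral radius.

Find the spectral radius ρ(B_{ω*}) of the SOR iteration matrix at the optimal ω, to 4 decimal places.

spectrum of D⁻¹(L+U) = {cos(kπ/81) : 1≤k≤80}; ρ_J = cos(π/81) = 0.9992.
√(1−ρ_J²) simplifies to sin(π/81) = 0.03878.
ω* = 2/(1 + 0.03878) = 2/1.03878 = 1.9253.
[ρ_SOR] ω* − 1 = 0.9253.

ρ_SOR = 0.9253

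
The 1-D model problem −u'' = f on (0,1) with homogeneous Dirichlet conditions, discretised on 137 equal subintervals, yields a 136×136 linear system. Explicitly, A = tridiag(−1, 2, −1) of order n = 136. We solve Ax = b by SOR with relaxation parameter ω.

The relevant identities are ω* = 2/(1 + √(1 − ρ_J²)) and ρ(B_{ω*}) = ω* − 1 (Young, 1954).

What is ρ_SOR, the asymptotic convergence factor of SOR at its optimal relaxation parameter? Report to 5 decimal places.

ρ_SOR = 0.95517

With n=136, ρ(Jacobi) = cos(π/137) = 0.99974.
√(1−ρ_J²) = |sin(π/137)| = 0.022929
So ω* = 2/1.022929 = 1.95517 (Young).
ρ_SOR = ω* − 1 ≈ 0.95517.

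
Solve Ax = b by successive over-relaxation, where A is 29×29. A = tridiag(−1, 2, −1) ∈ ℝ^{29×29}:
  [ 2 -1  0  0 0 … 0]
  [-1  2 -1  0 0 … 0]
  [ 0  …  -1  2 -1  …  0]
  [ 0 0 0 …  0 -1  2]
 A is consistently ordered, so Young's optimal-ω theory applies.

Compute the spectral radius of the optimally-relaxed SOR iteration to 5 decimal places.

ρ_SOR = 0.81073

[ρ_J] n=29: ρ(B_J) = cos(π/(n+1)) = cos(π/30) = 0.99452.
√(1 − cos²(π/30)) = sin(π/30) ≈ 0.104528.
Then 2/(1+√(1−ρ_J²)) = 2/(1+0.104528); ω* = 2/1.104528 = 1.81073.
ρ_SOR = ω* − 1 = 1.81073 − 1 = 0.81073.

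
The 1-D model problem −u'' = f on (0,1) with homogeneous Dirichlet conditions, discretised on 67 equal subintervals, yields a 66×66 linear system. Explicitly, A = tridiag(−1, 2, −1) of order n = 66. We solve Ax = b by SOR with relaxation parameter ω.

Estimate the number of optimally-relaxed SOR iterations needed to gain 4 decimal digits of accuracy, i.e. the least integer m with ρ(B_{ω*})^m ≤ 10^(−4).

m = 99

spectrum of D⁻¹(L+U) = {cos(kπ/67) : 1≤k≤66}; ρ_J = cos(π/67) = 0.9989009.
√(1 − cos²(π/67)) = sin(π/67) ≈ 0.0468723.
Young: ω* = 2/(1+√(1−ρ_J²)) = 2/(1+0.0468723) = 2/1.0468723 = 1.9104527.
ρ(B_{ω*}) = ω*−1 = 0.9104527
m ≥ 4·ln10 / (−ln 0.9104527) = 98.177; smallest integer m = 99.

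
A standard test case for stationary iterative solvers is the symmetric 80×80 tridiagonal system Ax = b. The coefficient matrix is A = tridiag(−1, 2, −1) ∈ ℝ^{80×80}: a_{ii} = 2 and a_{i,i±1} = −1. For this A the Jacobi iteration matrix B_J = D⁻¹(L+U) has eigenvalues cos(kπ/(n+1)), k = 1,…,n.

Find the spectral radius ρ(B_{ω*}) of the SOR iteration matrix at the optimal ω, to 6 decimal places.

B_J for the 80×80 system has eigenvalues cos(kπ/81); ρ_J = cos(π/81) = 0.999248.
1 − cos²(π/81) = sin²(π/81) ⇒ √(1−ρ_J²) = sin(π/81) = 0.0387754.
[ω*] 2 ÷ (1 + 0.0387754) = 2 ÷ 1.0387754 = 1.925344.
At ω = 1.925344 every |λ(B_ω)| = ω−1, so ρ_SOR = 0.925344.

ρ_SOR = 0.925344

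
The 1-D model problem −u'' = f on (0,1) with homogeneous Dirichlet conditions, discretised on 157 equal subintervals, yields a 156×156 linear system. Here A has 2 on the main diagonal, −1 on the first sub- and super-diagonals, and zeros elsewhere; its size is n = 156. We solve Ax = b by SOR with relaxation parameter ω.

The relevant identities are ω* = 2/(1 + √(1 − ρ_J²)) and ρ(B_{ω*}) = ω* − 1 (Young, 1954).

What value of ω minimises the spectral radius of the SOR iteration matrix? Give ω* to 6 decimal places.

With n=156, ρ(Jacobi) = cos(π/157) = 0.999800.
1 − cos²(π/157) = sin²(π/157) ⇒ √(1−ρ_J²) = sin(π/157) = 0.0200088.
Then 2/(1+√(1−ρ_J²)) = 2/(1+0.0200088); ω* = 2/1.0200088 = 1.960767.
ρ_SOR = ω* − 1 ≈ 0.960767.

ω* = 1.960767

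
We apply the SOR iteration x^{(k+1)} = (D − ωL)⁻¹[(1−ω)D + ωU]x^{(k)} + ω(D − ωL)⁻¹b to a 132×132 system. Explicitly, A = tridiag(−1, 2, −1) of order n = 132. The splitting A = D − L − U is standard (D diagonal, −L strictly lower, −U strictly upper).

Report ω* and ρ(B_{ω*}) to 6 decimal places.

½·tridiag(1,0,1) at n=132: λ_k = cos(kπ/133); max |λ| at k=1 ⇒ ρ_J = cos(π/133) ≈ 0.999721.
root = sin(π/133) = 0.0236188  (since 1−cos² = sin²).
Young: ω* = 2/(1+√(1−ρ_J²)) = 2/(1+0.0236188) = 2/1.0236188 = 1.953852.
ρ_SOR = ω* − 1 ≈ 0.953852.

ω* = 1.953852, ρ_SOR = 0.953852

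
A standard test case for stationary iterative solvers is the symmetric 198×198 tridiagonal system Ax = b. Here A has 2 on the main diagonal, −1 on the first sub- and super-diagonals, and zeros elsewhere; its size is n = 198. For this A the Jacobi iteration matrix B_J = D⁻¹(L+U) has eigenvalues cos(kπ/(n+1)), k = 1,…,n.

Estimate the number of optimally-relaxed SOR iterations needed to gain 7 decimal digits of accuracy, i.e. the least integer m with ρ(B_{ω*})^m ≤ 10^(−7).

m = 511

B_J for the 198×198 system has eigenvalues cos(kπ/199); ρ_J = cos(π/199) = 0.9998754.
root = sin(π/199) = 0.0157862  (since 1−cos² = sin²).
[ω*] 2 ÷ (1 + 0.0157862) = 2 ÷ 1.0157862 = 1.9689183.
[ρ_SOR] ω* − 1 = 0.9689183.
(0.9689183)^m ≤ 10^{−7}  ⇒  m·ln(0.9689183) ≤ −7·ln10  ⇒  m ≥ 510.470  ⇒  m = 511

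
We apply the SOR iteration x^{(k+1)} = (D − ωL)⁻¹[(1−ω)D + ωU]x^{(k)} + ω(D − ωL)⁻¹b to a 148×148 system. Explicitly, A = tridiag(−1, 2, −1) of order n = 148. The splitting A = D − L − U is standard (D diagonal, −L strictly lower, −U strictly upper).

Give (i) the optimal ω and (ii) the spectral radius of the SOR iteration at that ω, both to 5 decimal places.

ω* = 1.95870, ρ_SOR = 0.95870

B_J for the 148×148 system has eigenvalues cos(kπ/149); ρ_J = cos(π/149) = 0.99978.
√(1 − cos²(π/149)) = sin(π/149) ≈ 0.021083.
ω* = 2 / (1 + 0.021083) = 2 / 1.021083 ≈ 1.95870.
Hence ρ(B_{ω*}) = 1.95870 − 1 = 0.95870.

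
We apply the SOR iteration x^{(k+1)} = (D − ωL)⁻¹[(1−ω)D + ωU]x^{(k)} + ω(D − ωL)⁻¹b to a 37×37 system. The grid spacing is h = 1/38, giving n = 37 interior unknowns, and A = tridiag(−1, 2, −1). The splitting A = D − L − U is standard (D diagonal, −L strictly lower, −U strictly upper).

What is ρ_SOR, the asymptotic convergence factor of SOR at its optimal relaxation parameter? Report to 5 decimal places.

ρ_SOR = 0.84744

[ρ_J] n=37: ρ(B_J) = cos(π/(n+1)) = cos(π/38) = 0.99658.
√(1−ρ_J²) simplifies to sin(π/38) = 0.082579.
So ω* = 2/1.082579 = 1.84744 (Young).
At ω = 1.84744 every |λ(B_ω)| = ω−1, so ρ_SOR = 0.84744.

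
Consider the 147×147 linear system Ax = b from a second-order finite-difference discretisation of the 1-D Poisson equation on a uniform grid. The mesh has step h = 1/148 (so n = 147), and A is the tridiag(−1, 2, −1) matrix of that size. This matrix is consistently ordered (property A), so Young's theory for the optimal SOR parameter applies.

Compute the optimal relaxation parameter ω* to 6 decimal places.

½·tridiag(1,0,1) at n=147: λ_k = cos(kπ/148); max |λ| at k=1 ⇒ ρ_J = cos(π/148) ≈ 0.999775.
√(1−ρ_J²) = |sin(π/148)| = 0.0212254
Then 2/(1+√(1−ρ_J²)) = 2/(1+0.0212254); ω* = 2/1.0212254 = 1.958432.
ρ_SOR = ω* − 1 ≈ 0.958432.

ω* = 1.958432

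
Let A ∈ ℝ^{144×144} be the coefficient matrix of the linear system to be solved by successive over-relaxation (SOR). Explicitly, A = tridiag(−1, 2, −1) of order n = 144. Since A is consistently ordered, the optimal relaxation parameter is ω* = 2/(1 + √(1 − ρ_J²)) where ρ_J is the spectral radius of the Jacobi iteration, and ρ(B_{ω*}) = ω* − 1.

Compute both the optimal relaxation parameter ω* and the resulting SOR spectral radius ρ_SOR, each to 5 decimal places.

n=144: λ(B_J) = 1 − λ(A)/2 = cos(kπ/145); k=1 gives ρ_J = 0.99977.
1 − cos²(π/145) = sin²(π/145) ⇒ √(1−ρ_J²) = sin(π/145) = 0.021664.
[ω*] 2 ÷ (1 + 0.021664) = 2 ÷ 1.021664 = 1.95759.
At ω = 1.95759 every |λ(B_ω)| = ω−1, so ρ_SOR = 0.95759.

ω* = 1.95759, ρ_SOR = 0.95759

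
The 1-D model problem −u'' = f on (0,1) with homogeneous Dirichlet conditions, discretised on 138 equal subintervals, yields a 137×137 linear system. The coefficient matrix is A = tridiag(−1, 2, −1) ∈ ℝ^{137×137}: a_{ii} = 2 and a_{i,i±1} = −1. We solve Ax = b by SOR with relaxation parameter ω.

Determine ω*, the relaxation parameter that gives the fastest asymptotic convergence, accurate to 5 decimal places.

B_J for the 137×137 system has eigenvalues cos(kπ/138); ρ_J = cos(π/138) = 0.99974.
√(1−ρ_J²) simplifies to sin(π/138) = 0.022763.
Then 2/(1+√(1−ρ_J²)) = 2/(1+0.022763); ω* = 2/1.022763 = 1.95549.
At ω = 1.95549 every |λ(B_ω)| = ω−1, so ρ_SOR = 0.95549.

ω* = 1.95549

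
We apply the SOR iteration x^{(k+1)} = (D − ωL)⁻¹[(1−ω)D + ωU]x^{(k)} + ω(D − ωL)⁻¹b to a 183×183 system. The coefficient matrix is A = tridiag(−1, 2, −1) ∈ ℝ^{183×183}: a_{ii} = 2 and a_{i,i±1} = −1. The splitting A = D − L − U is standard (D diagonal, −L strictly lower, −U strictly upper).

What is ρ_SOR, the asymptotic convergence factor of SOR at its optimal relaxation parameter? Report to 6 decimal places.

spectrum of D⁻¹(L+U) = {cos(kπ/184) : 1≤k≤183}; ρ_J = cos(π/184) = 0.999854.
√(1−ρ_J²) simplifies to sin(π/184) = 0.0170730.
ω* = 2/(1+0.0170730) = 1.966427
and ρ(B_{ω*}) = 1.966427 − 1 = 0.966427.

ρ_SOR = 0.966427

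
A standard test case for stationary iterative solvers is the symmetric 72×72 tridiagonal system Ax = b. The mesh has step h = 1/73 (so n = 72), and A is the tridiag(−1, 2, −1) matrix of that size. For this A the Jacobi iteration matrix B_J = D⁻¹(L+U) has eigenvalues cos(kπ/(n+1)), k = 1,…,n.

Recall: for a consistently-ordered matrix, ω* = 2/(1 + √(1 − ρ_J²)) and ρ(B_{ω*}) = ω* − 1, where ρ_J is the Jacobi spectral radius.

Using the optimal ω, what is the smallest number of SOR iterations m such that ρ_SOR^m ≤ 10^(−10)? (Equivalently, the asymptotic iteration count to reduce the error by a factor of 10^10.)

m = 268

spectrum of D⁻¹(L+U) = {cos(kπ/73) : 1≤k≤72}; ρ_J = cos(π/73) = 0.9990741.
1 − cos²(π/73) = sin²(π/73) ⇒ √(1−ρ_J²) = sin(π/73) = 0.0430222.
Then 2/(1+√(1−ρ_J²)) = 2/(1+0.0430222); ω* = 2/1.0430222 = 1.9175047.
Hence ρ(B_{ω*}) = 1.9175047 − 1 = 0.9175047.
m ≥ 10·ln10 / (−ln 0.9175047) = 267.440; smallest integer m = 268.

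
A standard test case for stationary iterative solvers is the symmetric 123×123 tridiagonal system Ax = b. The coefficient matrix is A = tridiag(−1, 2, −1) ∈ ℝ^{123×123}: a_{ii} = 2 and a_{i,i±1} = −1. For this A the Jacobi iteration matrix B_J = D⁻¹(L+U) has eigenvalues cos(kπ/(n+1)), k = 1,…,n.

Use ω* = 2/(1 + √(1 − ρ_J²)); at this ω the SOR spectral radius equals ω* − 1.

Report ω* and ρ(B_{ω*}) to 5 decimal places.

½·tridiag(1,0,1) at n=123: λ_k = cos(kπ/124); max |λ| at k=1 ⇒ ρ_J = cos(π/124) ≈ 0.99968.
1 − cos²(π/124) = sin²(π/124) ⇒ √(1−ρ_J²) = sin(π/124) = 0.025333.
Then 2/(1+√(1−ρ_J²)) = 2/(1+0.025333); ω* = 2/1.025333 = 1.95059.
ρ(B_{ω*}) = ω*−1 = 0.95059

ω* = 1.95059, ρ_SOR = 0.95059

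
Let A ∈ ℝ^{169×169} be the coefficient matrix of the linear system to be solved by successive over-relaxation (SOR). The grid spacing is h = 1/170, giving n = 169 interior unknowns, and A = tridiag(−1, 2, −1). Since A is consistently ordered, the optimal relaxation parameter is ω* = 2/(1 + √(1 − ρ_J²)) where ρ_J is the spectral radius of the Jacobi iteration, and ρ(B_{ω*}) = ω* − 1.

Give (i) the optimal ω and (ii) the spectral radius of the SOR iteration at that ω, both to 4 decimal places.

ω* = 1.9637, ρ_SOR = 0.9637

spectrum of D⁻¹(L+U) = {cos(kπ/170) : 1≤k≤169}; ρ_J = cos(π/170) = 0.9998.
1 − cos²(π/170) = sin²(π/170) ⇒ √(1−ρ_J²) = sin(π/170) = 0.01848.
[ω*] 2 ÷ (1 + 0.01848) = 2 ÷ 1.01848 = 1.9637.
[ρ_SOR] ω* − 1 = 0.9637.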